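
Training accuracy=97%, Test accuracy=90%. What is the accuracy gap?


Gap = train_accuracy - test_accuracy
= 97 - 90
= 7%
This moderate gap may indicate mild overfitting.

7


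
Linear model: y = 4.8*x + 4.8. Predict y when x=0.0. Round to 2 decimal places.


y = 4.8 * 0.0 + (4.8)
= 0.0 + (4.8)
= 4.80

4.80


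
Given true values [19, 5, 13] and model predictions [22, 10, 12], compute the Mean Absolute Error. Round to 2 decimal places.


Absolute errors: [3, 5, 1]
Sum of absolute errors = 9
MAE = 9 / 3 = 3.00

3.00


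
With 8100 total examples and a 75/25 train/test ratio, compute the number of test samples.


Train samples = 8100 * 75% = 6075
Test samples = 8100 - 6075
= 2025

2025


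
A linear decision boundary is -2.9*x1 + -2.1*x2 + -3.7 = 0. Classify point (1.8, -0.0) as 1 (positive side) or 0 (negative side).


Compute -2.9 * 1.8 + -2.1 * -0.0 + -3.7
= -5.22 + 0.0 + -3.7
= -8.92
Since -8.92 < 0, the point is on the negative side.

0


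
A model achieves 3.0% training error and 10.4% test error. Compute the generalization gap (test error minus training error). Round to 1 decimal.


Generalization gap = test_error - train_error
= 10.4 - 3.0
= 7.4%
A moderate gap.

7.4


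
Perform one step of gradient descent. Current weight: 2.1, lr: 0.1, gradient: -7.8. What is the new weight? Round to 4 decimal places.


w_new = w_old - lr * gradient
= 2.1 - 0.1 * -7.8
= 2.1 - (-0.78)
= 2.8800

2.8800


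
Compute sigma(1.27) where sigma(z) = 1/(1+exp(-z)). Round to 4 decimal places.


sigmoid(z) = 1 / (1 + exp(-z))
exp(-(1.27)) = exp(-1.27) = 0.2808
1 + 0.2808 = 1.2808
1 / 1.2808 = 0.7807

0.7807


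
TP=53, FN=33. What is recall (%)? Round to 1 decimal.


Recall = TP / (TP + FN) * 100
= 53 / (53 + 33)
= 53 / 86
= 0.6163
= 61.6%

61.6


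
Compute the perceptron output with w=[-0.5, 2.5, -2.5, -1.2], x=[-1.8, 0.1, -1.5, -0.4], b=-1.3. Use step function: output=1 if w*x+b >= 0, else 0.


z = w . x + b
= -0.5*-1.8 + 2.5*0.1 + -2.5*-1.5 + -1.2*-0.4 + -1.3
= 0.9 + 0.25 + 3.75 + 0.48 + -1.3
= 5.38 + -1.3
= 4.08
Since z = 4.08 >= 0, output = 1

1


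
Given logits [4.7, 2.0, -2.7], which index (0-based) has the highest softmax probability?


Softmax is a monotonic transformation, so it preserves the argmax.
We need to find the index of the maximum logit.
Index 0: 4.7
Index 1: 2.0
Index 2: -2.7
Maximum logit = 4.7 at index 0

0


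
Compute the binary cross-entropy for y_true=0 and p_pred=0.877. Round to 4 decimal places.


For y=0: Loss = -log(1-p)
= -log(1 - 0.877)
= -log(0.123)
= -(-2.0956)
= 2.0956

2.0956


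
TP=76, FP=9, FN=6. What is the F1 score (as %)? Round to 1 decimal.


Precision = TP / (TP + FP) = 76 / 85 = 0.8941
Recall = TP / (TP + FN) = 76 / 82 = 0.9268
F1 = 2 * P * R / (P + R)
= 2 * 0.8941 * 0.9268 / (0.8941 + 0.9268)
= 1.6574 / 1.8209
= 0.9102
As percentage: 91.0%

91.0


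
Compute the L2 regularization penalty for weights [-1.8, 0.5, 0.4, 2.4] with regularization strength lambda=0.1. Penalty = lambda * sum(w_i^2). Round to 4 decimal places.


Squaring each weight:
(-1.8)^2 = 3.24
0.5^2 = 0.25
0.4^2 = 0.16
2.4^2 = 5.76
Sum of squares = 9.41
Penalty = 0.1 * 9.41 = 0.9410

0.9410


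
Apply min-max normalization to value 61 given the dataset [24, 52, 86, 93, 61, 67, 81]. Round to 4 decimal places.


Min = 24, Max = 93
Range = 93 - 24 = 69
Scaled = (x - min) / (max - min)
= (61 - 24) / 69
= 37 / 69
= 0.5362

0.5362


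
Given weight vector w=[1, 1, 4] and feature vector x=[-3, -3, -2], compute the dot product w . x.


Element-wise products:
1 * -3 = -3
1 * -3 = -3
4 * -2 = -8
Sum = -3 + -3 + -8
= -14

-14


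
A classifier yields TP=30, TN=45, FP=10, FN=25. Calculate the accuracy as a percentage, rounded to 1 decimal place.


Accuracy = (TP + TN) / (TP + TN + FP + FN) * 100
= (30 + 45) / (30 + 45 + 10 + 25)
= 75 / 110
= 0.6818
= 68.2%

68.2


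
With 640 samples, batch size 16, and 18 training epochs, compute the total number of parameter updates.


Iterations per epoch = 640 / 16 = 40
Total updates = iterations_per_epoch * epochs
= 40 * 18
= 720

720


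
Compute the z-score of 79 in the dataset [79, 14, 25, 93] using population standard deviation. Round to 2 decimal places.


Mean = (79 + 14 + 25 + 93) / 4 = 52.75
Variance = sum((x_i - mean)^2) / n = 1145.1875
Std = sqrt(1145.1875) = 33.8406
Z = (x - mean) / std
= (79 - 52.75) / 33.8406
= 26.25 / 33.8406
= 0.78

0.78


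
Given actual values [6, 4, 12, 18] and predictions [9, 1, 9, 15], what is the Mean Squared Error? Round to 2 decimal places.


Differences: [-3, 3, 3, 3]
Squared errors: [9, 9, 9, 9]
Sum of squared errors = 36
MSE = 36 / 4 = 9.00

9.00


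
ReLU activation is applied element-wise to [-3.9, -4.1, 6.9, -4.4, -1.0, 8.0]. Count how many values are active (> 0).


ReLU(x) = max(0, x) for each element:
ReLU(-3.9) = 0
ReLU(-4.1) = 0
ReLU(6.9) = 6.9
ReLU(-4.4) = 0
ReLU(-1.0) = 0
ReLU(8.0) = 8.0
Active neurons (>0): 2

2


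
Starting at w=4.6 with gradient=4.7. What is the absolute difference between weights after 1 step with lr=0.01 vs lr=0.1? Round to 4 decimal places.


With lr=0.01: w_new = 4.6 - 0.01 * 4.7 = 4.553
With lr=0.1: w_new = 4.6 - 0.1 * 4.7 = 4.13
Absolute difference = |4.553 - 4.13|
= 0.4230

0.4230


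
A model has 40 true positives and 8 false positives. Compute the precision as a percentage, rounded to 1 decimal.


Precision = TP / (TP + FP) * 100
= 40 / (40 + 8)
= 40 / 48
= 0.8333
= 83.3%

83.3


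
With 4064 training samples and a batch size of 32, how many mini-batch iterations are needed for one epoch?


Iterations per epoch = dataset_size / batch_size
= 4064 / 32
= 127

127


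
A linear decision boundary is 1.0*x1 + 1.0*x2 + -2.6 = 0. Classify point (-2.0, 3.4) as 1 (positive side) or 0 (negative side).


Compute 1.0 * -2.0 + 1.0 * 3.4 + -2.6
= -2.0 + 3.4 + -2.6
= -1.2
Since -1.2 < 0, the point is on the negative side.

0


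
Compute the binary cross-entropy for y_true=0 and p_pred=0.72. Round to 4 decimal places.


For y=0: Loss = -log(1-p)
= -log(1 - 0.72)
= -log(0.28)
= -(-1.273)
= 1.2730

1.2730


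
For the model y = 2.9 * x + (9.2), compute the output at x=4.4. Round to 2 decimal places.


y = 2.9 * 4.4 + (9.2)
= 12.76 + (9.2)
= 21.96

21.96


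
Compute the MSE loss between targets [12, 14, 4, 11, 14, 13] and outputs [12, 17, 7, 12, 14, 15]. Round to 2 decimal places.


Differences: [0, -3, -3, -1, 0, -2]
Squared errors: [0, 9, 9, 1, 0, 4]
Sum of squared errors = 23
MSE = 23 / 6 = 3.83

3.83


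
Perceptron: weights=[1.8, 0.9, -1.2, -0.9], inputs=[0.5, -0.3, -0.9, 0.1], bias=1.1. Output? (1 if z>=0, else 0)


z = w . x + b
= 1.8*0.5 + 0.9*-0.3 + -1.2*-0.9 + -0.9*0.1 + 1.1
= 0.9 + -0.27 + 1.08 + -0.09 + 1.1
= 1.62 + 1.1
= 2.72
Since z = 2.72 >= 0, output = 1

1


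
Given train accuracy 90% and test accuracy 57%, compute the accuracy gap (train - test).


Gap = train_accuracy - test_accuracy
= 90 - 57
= 33%
This large gap strongly indicates overfitting.

33


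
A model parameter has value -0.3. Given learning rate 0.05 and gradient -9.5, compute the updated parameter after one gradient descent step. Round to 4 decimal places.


w_new = w_old - lr * gradient
= -0.3 - 0.05 * -9.5
= -0.3 - (-0.475)
= 0.1750

0.1750


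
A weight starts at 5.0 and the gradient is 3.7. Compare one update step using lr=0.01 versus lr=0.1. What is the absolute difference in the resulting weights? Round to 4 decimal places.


With lr=0.01: w_new = 5.0 - 0.01 * 3.7 = 4.963
With lr=0.1: w_new = 5.0 - 0.1 * 3.7 = 4.63
Absolute difference = |4.963 - 4.63|
= 0.3330

0.3330


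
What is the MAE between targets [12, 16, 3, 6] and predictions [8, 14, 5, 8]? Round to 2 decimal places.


Absolute errors: [4, 2, 2, 2]
Sum of absolute errors = 10
MAE = 10 / 4 = 2.50

2.50


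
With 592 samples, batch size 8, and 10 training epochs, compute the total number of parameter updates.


Iterations per epoch = 592 / 8 = 74
Total updates = iterations_per_epoch * epochs
= 74 * 10
= 740

740


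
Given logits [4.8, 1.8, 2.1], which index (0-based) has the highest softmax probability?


Softmax is a monotonic transformation, so it preserves the argmax.
We need to find the index of the maximum logit.
Index 0: 4.8
Index 1: 1.8
Index 2: 2.1
Maximum logit = 4.8 at index 0

0


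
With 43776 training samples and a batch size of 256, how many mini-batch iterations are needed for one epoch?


Iterations per epoch = dataset_size / batch_size
= 43776 / 256
= 171

171


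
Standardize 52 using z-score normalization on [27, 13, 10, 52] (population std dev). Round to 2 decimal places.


Mean = (27 + 13 + 10 + 52) / 4 = 25.5
Variance = sum((x_i - mean)^2) / n = 275.25
Std = sqrt(275.25) = 16.5907
Z = (x - mean) / std
= (52 - 25.5) / 16.5907
= 26.5 / 16.5907
= 1.60

1.60


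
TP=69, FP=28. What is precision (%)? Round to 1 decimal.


Precision = TP / (TP + FP) * 100
= 69 / (69 + 28)
= 69 / 97
= 0.7113
= 71.1%

71.1


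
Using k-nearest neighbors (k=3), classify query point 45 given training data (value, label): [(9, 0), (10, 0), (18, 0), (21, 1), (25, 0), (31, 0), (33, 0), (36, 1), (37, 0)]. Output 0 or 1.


Distances from query 45:
Point 37 (class 0): distance = 8
Point 36 (class 1): distance = 9
Point 33 (class 0): distance = 12
K=3 nearest neighbors: classes = [0, 1, 0]
Votes for class 1: 1 / 3
Majority vote => class 0

0


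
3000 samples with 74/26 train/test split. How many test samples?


Train samples = 3000 * 74% = 2220
Test samples = 3000 - 2220
= 780

780


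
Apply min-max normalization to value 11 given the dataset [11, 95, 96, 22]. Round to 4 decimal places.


Min = 11, Max = 96
Range = 96 - 11 = 85
Scaled = (x - min) / (max - min)
= (11 - 11) / 85
= 0 / 85
= 0.0000

0.0000


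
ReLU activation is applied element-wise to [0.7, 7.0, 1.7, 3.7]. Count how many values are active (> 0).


ReLU(x) = max(0, x) for each element:
ReLU(0.7) = 0.7
ReLU(7.0) = 7.0
ReLU(1.7) = 1.7
ReLU(3.7) = 3.7
Active neurons (>0): 4

4


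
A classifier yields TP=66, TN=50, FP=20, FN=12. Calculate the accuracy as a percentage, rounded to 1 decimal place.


Accuracy = (TP + TN) / (TP + TN + FP + FN) * 100
= (66 + 50) / (66 + 50 + 20 + 12)
= 116 / 148
= 0.7838
= 78.4%

78.4


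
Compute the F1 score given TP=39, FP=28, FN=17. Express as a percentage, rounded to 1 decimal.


Precision = TP / (TP + FP) = 39 / 67 = 0.5821
Recall = TP / (TP + FN) = 39 / 56 = 0.6964
F1 = 2 * P * R / (P + R)
= 2 * 0.5821 * 0.6964 / (0.5821 + 0.6964)
= 0.8108 / 1.2785
= 0.6341
As percentage: 63.4%

63.4


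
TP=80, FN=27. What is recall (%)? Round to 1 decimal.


Recall = TP / (TP + FN) * 100
= 80 / (80 + 27)
= 80 / 107
= 0.7477
= 74.8%

74.8


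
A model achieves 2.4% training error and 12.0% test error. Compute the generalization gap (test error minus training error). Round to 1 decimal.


Generalization gap = test_error - train_error
= 12.0 - 2.4
= 9.6%
A moderate gap.

9.6


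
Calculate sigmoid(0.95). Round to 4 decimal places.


sigmoid(z) = 1 / (1 + exp(-z))
exp(-(0.95)) = exp(-0.95) = 0.3867
1 + 0.3867 = 1.3867
1 / 1.3867 = 0.7211

0.7211


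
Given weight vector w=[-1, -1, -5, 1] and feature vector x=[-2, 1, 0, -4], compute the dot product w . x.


Element-wise products:
-1 * -2 = 2
-1 * 1 = -1
-5 * 0 = 0
1 * -4 = -4
Sum = 2 + -1 + 0 + -4
= -3

-3


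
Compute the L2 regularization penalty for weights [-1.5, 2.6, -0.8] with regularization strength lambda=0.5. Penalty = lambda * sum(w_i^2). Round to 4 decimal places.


Squaring each weight:
(-1.5)^2 = 2.25
2.6^2 = 6.76
(-0.8)^2 = 0.64
Sum of squares = 9.65
Penalty = 0.5 * 9.65 = 4.8250

4.8250


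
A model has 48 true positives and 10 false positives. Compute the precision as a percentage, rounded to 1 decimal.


Precision = TP / (TP + FP) * 100
= 48 / (48 + 10)
= 48 / 58
= 0.8276
= 82.8%

82.8


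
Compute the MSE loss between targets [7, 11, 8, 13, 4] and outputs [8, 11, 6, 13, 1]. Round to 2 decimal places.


Differences: [-1, 0, 2, 0, 3]
Squared errors: [1, 0, 4, 0, 9]
Sum of squared errors = 14
MSE = 14 / 5 = 2.80

2.80


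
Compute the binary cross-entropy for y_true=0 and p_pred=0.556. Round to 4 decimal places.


For y=0: Loss = -log(1-p)
= -log(1 - 0.556)
= -log(0.444)
= -(-0.8119)
= 0.8119

0.8119


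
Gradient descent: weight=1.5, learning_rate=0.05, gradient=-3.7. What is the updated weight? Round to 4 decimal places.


w_new = w_old - lr * gradient
= 1.5 - 0.05 * -3.7
= 1.5 - (-0.185)
= 1.6850

1.6850


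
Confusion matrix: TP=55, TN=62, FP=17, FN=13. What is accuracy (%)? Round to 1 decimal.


Accuracy = (TP + TN) / (TP + TN + FP + FN) * 100
= (55 + 62) / (55 + 62 + 17 + 13)
= 117 / 147
= 0.7959
= 79.6%

79.6


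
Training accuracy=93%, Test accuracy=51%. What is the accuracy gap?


Gap = train_accuracy - test_accuracy
= 93 - 51
= 42%
This large gap strongly indicates overfitting.

42


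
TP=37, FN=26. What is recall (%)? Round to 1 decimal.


Recall = TP / (TP + FN) * 100
= 37 / (37 + 26)
= 37 / 63
= 0.5873
= 58.7%

58.7


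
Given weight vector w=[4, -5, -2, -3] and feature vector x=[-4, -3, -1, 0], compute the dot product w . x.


Element-wise products:
4 * -4 = -16
-5 * -3 = 15
-2 * -1 = 2
-3 * 0 = 0
Sum = -16 + 15 + 2 + 0
= 1

1


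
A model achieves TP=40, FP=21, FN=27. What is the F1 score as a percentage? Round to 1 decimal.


Precision = TP / (TP + FP) = 40 / 61 = 0.6557
Recall = TP / (TP + FN) = 40 / 67 = 0.597
F1 = 2 * P * R / (P + R)
= 2 * 0.6557 * 0.597 / (0.6557 + 0.597)
= 0.783 / 1.2528
= 0.625
As percentage: 62.5%

62.5


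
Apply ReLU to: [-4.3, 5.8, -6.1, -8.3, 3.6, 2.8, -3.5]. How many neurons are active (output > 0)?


ReLU(x) = max(0, x) for each element:
ReLU(-4.3) = 0
ReLU(5.8) = 5.8
ReLU(-6.1) = 0
ReLU(-8.3) = 0
ReLU(3.6) = 3.6
ReLU(2.8) = 2.8
ReLU(-3.5) = 0
Active neurons (>0): 3

3


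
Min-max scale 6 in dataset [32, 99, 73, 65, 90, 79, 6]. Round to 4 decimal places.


Min = 6, Max = 99
Range = 99 - 6 = 93
Scaled = (x - min) / (max - min)
= (6 - 6) / 93
= 0 / 93
= 0.0000

0.0000


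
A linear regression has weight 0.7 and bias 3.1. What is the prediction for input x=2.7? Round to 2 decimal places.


y = 0.7 * 2.7 + (3.1)
= 1.89 + (3.1)
= 4.99

4.99


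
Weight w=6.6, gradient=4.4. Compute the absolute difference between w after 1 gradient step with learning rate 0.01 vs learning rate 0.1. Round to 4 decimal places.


With lr=0.01: w_new = 6.6 - 0.01 * 4.4 = 6.556
With lr=0.1: w_new = 6.6 - 0.1 * 4.4 = 6.16
Absolute difference = |6.556 - 6.16|
= 0.3960

0.3960


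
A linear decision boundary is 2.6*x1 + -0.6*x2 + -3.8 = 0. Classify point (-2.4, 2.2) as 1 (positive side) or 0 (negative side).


Compute 2.6 * -2.4 + -0.6 * 2.2 + -3.8
= -6.24 + -1.32 + -3.8
= -11.36
Since -11.36 < 0, the point is on the negative side.

0


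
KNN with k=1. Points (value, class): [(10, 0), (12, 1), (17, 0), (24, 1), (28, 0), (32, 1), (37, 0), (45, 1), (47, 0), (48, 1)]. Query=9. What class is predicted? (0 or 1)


Distances from query 9:
Point 10 (class 0): distance = 1
K=1 nearest neighbors: classes = [0]
Votes for class 1: 0 / 1
Majority vote => class 0

0


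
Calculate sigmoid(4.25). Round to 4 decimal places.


sigmoid(z) = 1 / (1 + exp(-z))
exp(-(4.25)) = exp(-4.25) = 0.0143
1 + 0.0143 = 1.0143
1 / 1.0143 = 0.9859

0.9859


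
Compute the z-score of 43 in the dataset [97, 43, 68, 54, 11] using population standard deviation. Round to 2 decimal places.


Mean = (97 + 43 + 68 + 54 + 11) / 5 = 54.6
Variance = sum((x_i - mean)^2) / n = 802.64
Std = sqrt(802.64) = 28.3309
Z = (x - mean) / std
= (43 - 54.6) / 28.3309
= -11.6 / 28.3309
= -0.41

-0.41


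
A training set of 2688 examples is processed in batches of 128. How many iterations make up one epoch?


Iterations per epoch = dataset_size / batch_size
= 2688 / 128
= 21

21


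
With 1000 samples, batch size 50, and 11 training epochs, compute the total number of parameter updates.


Iterations per epoch = 1000 / 50 = 20
Total updates = iterations_per_epoch * epochs
= 20 * 11
= 220

220


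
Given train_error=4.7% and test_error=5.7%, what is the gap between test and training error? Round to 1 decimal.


Generalization gap = test_error - train_error
= 5.7 - 4.7
= 1.0%
A small gap suggests good generalization.

1.0


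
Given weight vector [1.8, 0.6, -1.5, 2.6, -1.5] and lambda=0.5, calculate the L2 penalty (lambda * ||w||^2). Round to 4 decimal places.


Squaring each weight:
1.8^2 = 3.24
0.6^2 = 0.36
(-1.5)^2 = 2.25
2.6^2 = 6.76
(-1.5)^2 = 2.25
Sum of squares = 14.86
Penalty = 0.5 * 14.86 = 7.4300

7.4300


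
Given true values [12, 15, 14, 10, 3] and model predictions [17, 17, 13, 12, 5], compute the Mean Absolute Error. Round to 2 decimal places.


Absolute errors: [5, 2, 1, 2, 2]
Sum of absolute errors = 12
MAE = 12 / 5 = 2.40

2.40


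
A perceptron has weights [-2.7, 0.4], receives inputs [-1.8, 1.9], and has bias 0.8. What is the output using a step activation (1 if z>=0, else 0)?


z = w . x + b
= -2.7*-1.8 + 0.4*1.9 + 0.8
= 4.86 + 0.76 + 0.8
= 5.62 + 0.8
= 6.42
Since z = 6.42 >= 0, output = 1

1


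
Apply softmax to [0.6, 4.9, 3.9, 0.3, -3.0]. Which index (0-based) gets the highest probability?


Softmax is a monotonic transformation, so it preserves the argmax.
We need to find the index of the maximum logit.
Index 0: 0.6
Index 1: 4.9
Index 2: 3.9
Index 3: 0.3
Index 4: -3.0
Maximum logit = 4.9 at index 1

1


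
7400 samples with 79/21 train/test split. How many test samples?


Train samples = 7400 * 79% = 5846
Test samples = 7400 - 5846
= 1554

1554


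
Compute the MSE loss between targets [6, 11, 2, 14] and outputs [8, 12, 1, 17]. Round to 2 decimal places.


Differences: [-2, -1, 1, -3]
Squared errors: [4, 1, 1, 9]
Sum of squared errors = 15
MSE = 15 / 4 = 3.75

3.75


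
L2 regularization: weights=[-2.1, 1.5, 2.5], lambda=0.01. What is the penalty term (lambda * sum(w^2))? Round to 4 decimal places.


Squaring each weight:
(-2.1)^2 = 4.41
1.5^2 = 2.25
2.5^2 = 6.25
Sum of squares = 12.91
Penalty = 0.01 * 12.91 = 0.1291

0.1291


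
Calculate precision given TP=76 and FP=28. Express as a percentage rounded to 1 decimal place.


Precision = TP / (TP + FP) * 100
= 76 / (76 + 28)
= 76 / 104
= 0.7308
= 73.1%

73.1


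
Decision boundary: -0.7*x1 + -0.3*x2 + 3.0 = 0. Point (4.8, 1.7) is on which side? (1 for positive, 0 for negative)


Compute -0.7 * 4.8 + -0.3 * 1.7 + 3.0
= -3.36 + -0.51 + 3.0
= -0.87
Since -0.87 < 0, the point is on the negative side.

0


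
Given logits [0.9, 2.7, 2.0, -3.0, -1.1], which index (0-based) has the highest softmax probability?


Softmax is a monotonic transformation, so it preserves the argmax.
We need to find the index of the maximum logit.
Index 0: 0.9
Index 1: 2.7
Index 2: 2.0
Index 3: -3.0
Index 4: -1.1
Maximum logit = 2.7 at index 1

1


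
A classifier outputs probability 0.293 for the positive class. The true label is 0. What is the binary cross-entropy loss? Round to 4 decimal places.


For y=0: Loss = -log(1-p)
= -log(1 - 0.293)
= -log(0.707)
= -(-0.3467)
= 0.3467

0.3467


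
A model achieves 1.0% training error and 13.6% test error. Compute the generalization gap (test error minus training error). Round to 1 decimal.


Generalization gap = test_error - train_error
= 13.6 - 1.0
= 12.6%
A large gap suggests overfitting.

12.6


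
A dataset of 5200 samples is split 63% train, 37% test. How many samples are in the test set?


Train samples = 5200 * 63% = 3276
Test samples = 5200 - 3276
= 1924

1924


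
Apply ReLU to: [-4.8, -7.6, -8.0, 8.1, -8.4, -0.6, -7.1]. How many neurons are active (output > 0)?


ReLU(x) = max(0, x) for each element:
ReLU(-4.8) = 0
ReLU(-7.6) = 0
ReLU(-8.0) = 0
ReLU(8.1) = 8.1
ReLU(-8.4) = 0
ReLU(-0.6) = 0
ReLU(-7.1) = 0
Active neurons (>0): 1

1


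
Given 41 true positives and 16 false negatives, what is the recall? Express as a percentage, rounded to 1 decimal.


Recall = TP / (TP + FN) * 100
= 41 / (41 + 16)
= 41 / 57
= 0.7193
= 71.9%

71.9


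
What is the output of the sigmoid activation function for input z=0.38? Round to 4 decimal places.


sigmoid(z) = 1 / (1 + exp(-z))
exp(-(0.38)) = exp(-0.38) = 0.6839
1 + 0.6839 = 1.6839
1 / 1.6839 = 0.5939

0.5939


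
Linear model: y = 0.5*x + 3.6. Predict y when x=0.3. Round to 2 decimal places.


y = 0.5 * 0.3 + (3.6)
= 0.15 + (3.6)
= 3.75

3.75


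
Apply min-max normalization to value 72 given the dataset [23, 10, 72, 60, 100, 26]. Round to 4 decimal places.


Min = 10, Max = 100
Range = 100 - 10 = 90
Scaled = (x - min) / (max - min)
= (72 - 10) / 90
= 62 / 90
= 0.6889

0.6889


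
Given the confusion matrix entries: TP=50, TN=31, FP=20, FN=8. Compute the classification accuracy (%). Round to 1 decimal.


Accuracy = (TP + TN) / (TP + TN + FP + FN) * 100
= (50 + 31) / (50 + 31 + 20 + 8)
= 81 / 109
= 0.7431
= 74.3%

74.3


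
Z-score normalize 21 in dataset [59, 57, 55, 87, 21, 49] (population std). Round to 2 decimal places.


Mean = (59 + 57 + 55 + 87 + 21 + 49) / 6 = 54.6667
Variance = sum((x_i - mean)^2) / n = 372.5556
Std = sqrt(372.5556) = 19.3017
Z = (x - mean) / std
= (21 - 54.6667) / 19.3017
= -33.6667 / 19.3017
= -1.74

-1.74


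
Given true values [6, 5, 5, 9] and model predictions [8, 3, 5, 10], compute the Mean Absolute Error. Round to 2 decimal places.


Absolute errors: [2, 2, 0, 1]
Sum of absolute errors = 5
MAE = 5 / 4 = 1.25

1.25


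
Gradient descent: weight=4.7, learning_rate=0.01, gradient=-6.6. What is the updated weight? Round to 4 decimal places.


w_new = w_old - lr * gradient
= 4.7 - 0.01 * -6.6
= 4.7 - (-0.066)
= 4.7660

4.7660


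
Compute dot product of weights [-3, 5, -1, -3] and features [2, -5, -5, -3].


Element-wise products:
-3 * 2 = -6
5 * -5 = -25
-1 * -5 = 5
-3 * -3 = 9
Sum = -6 + -25 + 5 + 9
= -17

-17


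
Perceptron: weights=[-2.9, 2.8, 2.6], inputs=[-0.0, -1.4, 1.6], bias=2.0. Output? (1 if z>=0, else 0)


z = w . x + b
= -2.9*-0.0 + 2.8*-1.4 + 2.6*1.6 + 2.0
= 0.0 + -3.92 + 4.16 + 2.0
= 0.24 + 2.0
= 2.24
Since z = 2.24 >= 0, output = 1

1


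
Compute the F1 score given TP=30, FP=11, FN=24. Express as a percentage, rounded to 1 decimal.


Precision = TP / (TP + FP) = 30 / 41 = 0.7317
Recall = TP / (TP + FN) = 30 / 54 = 0.5556
F1 = 2 * P * R / (P + R)
= 2 * 0.7317 * 0.5556 / (0.7317 + 0.5556)
= 0.813 / 1.2873
= 0.6316
As percentage: 63.2%

63.2


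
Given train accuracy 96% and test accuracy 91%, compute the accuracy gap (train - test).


Gap = train_accuracy - test_accuracy
= 96 - 91
= 5%
This moderate gap may indicate mild overfitting.

5


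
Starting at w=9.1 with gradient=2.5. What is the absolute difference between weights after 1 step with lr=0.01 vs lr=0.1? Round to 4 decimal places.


With lr=0.01: w_new = 9.1 - 0.01 * 2.5 = 9.075
With lr=0.1: w_new = 9.1 - 0.1 * 2.5 = 8.85
Absolute difference = |9.075 - 8.85|
= 0.2250

0.2250


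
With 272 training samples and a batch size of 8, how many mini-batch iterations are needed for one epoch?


Iterations per epoch = dataset_size / batch_size
= 272 / 8
= 34

34


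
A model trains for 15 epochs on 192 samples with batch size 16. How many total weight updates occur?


Iterations per epoch = 192 / 16 = 12
Total updates = iterations_per_epoch * epochs
= 12 * 15
= 180

180


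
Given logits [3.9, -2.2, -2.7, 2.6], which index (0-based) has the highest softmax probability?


Softmax is a monotonic transformation, so it preserves the argmax.
We need to find the index of the maximum logit.
Index 0: 3.9
Index 1: -2.2
Index 2: -2.7
Index 3: 2.6
Maximum logit = 3.9 at index 0

0


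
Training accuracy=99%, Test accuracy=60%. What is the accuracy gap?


Gap = train_accuracy - test_accuracy
= 99 - 60
= 39%
This large gap strongly indicates overfitting.

39


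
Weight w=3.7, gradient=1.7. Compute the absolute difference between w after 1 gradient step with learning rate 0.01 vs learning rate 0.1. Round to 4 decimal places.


With lr=0.01: w_new = 3.7 - 0.01 * 1.7 = 3.683
With lr=0.1: w_new = 3.7 - 0.1 * 1.7 = 3.53
Absolute difference = |3.683 - 3.53|
= 0.1530

0.1530


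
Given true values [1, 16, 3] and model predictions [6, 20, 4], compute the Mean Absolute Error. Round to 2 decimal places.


Absolute errors: [5, 4, 1]
Sum of absolute errors = 10
MAE = 10 / 3 = 3.33

3.33


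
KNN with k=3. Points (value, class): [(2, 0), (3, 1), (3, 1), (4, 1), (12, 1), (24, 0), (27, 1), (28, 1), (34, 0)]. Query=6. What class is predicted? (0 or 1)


Distances from query 6:
Point 4 (class 1): distance = 2
Point 3 (class 1): distance = 3
Point 3 (class 1): distance = 3
K=3 nearest neighbors: classes = [1, 1, 1]
Votes for class 1: 3 / 3
Majority vote => class 1

1


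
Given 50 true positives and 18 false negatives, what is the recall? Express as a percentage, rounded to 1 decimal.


Recall = TP / (TP + FN) * 100
= 50 / (50 + 18)
= 50 / 68
= 0.7353
= 73.5%

73.5


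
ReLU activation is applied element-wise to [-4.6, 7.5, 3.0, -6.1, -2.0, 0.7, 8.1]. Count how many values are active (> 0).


ReLU(x) = max(0, x) for each element:
ReLU(-4.6) = 0
ReLU(7.5) = 7.5
ReLU(3.0) = 3.0
ReLU(-6.1) = 0
ReLU(-2.0) = 0
ReLU(0.7) = 0.7
ReLU(8.1) = 8.1
Active neurons (>0): 4

4


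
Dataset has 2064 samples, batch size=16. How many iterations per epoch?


Iterations per epoch = dataset_size / batch_size
= 2064 / 16
= 129

129


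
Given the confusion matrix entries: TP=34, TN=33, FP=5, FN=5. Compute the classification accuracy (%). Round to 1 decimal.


Accuracy = (TP + TN) / (TP + TN + FP + FN) * 100
= (34 + 33) / (34 + 33 + 5 + 5)
= 67 / 77
= 0.8701
= 87.0%

87.0


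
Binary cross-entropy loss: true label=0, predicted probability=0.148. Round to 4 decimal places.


For y=0: Loss = -log(1-p)
= -log(1 - 0.148)
= -log(0.852)
= -(-0.1602)
= 0.1602

0.1602


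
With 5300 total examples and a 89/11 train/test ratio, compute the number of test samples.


Train samples = 5300 * 89% = 4717
Test samples = 5300 - 4717
= 583

583


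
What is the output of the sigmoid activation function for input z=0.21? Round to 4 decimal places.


sigmoid(z) = 1 / (1 + exp(-z))
exp(-(0.21)) = exp(-0.21) = 0.8106
1 + 0.8106 = 1.8106
1 / 1.8106 = 0.5523

0.5523


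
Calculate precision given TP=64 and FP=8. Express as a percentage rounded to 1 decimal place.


Precision = TP / (TP + FP) * 100
= 64 / (64 + 8)
= 64 / 72
= 0.8889
= 88.9%

88.9


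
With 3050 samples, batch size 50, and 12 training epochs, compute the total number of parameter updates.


Iterations per epoch = 3050 / 50 = 61
Total updates = iterations_per_epoch * epochs
= 61 * 12
= 732

732


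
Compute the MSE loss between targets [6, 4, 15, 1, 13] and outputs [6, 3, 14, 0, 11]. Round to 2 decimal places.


Differences: [0, 1, 1, 1, 2]
Squared errors: [0, 1, 1, 1, 4]
Sum of squared errors = 7
MSE = 7 / 5 = 1.40

1.40


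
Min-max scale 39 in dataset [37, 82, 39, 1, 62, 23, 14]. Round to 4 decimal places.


Min = 1, Max = 82
Range = 82 - 1 = 81
Scaled = (x - min) / (max - min)
= (39 - 1) / 81
= 38 / 81
= 0.4691

0.4691


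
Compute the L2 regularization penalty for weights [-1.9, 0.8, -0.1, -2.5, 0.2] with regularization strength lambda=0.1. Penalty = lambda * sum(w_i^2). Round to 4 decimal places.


Squaring each weight:
(-1.9)^2 = 3.61
0.8^2 = 0.64
(-0.1)^2 = 0.01
(-2.5)^2 = 6.25
0.2^2 = 0.04
Sum of squares = 10.55
Penalty = 0.1 * 10.55 = 1.0550

1.0550


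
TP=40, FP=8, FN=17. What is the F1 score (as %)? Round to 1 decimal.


Precision = TP / (TP + FP) = 40 / 48 = 0.8333
Recall = TP / (TP + FN) = 40 / 57 = 0.7018
F1 = 2 * P * R / (P + R)
= 2 * 0.8333 * 0.7018 / (0.8333 + 0.7018)
= 1.1696 / 1.5351
= 0.7619
As percentage: 76.2%

76.2


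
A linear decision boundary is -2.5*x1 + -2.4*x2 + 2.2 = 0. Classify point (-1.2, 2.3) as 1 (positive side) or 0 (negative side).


Compute -2.5 * -1.2 + -2.4 * 2.3 + 2.2
= 3.0 + -5.52 + 2.2
= -0.32
Since -0.32 < 0, the point is on the negative side.

0


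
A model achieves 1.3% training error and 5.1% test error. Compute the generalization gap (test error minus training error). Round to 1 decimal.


Generalization gap = test_error - train_error
= 5.1 - 1.3
= 3.8%
A moderate gap.

3.8


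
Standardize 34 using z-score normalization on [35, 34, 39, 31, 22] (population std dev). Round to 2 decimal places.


Mean = (35 + 34 + 39 + 31 + 22) / 5 = 32.2
Variance = sum((x_i - mean)^2) / n = 32.56
Std = sqrt(32.56) = 5.7061
Z = (x - mean) / std
= (34 - 32.2) / 5.7061
= 1.8 / 5.7061
= 0.32

0.32


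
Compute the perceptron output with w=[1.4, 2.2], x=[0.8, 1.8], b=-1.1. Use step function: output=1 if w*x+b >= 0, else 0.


z = w . x + b
= 1.4*0.8 + 2.2*1.8 + -1.1
= 1.12 + 3.96 + -1.1
= 5.08 + -1.1
= 3.98
Since z = 3.98 >= 0, output = 1

1


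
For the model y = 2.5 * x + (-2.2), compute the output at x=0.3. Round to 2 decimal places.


y = 2.5 * 0.3 + (-2.2)
= 0.75 + (-2.2)
= -1.45

-1.45


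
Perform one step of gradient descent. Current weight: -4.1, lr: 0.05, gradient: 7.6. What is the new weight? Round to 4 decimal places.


w_new = w_old - lr * gradient
= -4.1 - 0.05 * 7.6
= -4.1 - (0.38)
= -4.4800

-4.4800


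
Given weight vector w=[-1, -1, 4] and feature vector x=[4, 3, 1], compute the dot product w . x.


Element-wise products:
-1 * 4 = -4
-1 * 3 = -3
4 * 1 = 4
Sum = -4 + -3 + 4
= -3

-3


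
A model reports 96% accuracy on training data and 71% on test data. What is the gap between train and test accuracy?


Gap = train_accuracy - test_accuracy
= 96 - 71
= 25%
This large gap strongly indicates overfitting.

25


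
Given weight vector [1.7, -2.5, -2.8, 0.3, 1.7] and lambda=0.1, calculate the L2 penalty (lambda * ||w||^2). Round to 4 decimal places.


Squaring each weight:
1.7^2 = 2.89
(-2.5)^2 = 6.25
(-2.8)^2 = 7.84
0.3^2 = 0.09
1.7^2 = 2.89
Sum of squares = 19.96
Penalty = 0.1 * 19.96 = 1.9960

1.9960


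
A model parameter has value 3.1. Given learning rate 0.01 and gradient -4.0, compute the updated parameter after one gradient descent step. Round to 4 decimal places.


w_new = w_old - lr * gradient
= 3.1 - 0.01 * -4.0
= 3.1 - (-0.04)
= 3.1400

3.1400


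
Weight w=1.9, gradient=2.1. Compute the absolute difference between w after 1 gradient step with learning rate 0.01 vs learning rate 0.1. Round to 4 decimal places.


With lr=0.01: w_new = 1.9 - 0.01 * 2.1 = 1.879
With lr=0.1: w_new = 1.9 - 0.1 * 2.1 = 1.69
Absolute difference = |1.879 - 1.69|
= 0.1890

0.1890


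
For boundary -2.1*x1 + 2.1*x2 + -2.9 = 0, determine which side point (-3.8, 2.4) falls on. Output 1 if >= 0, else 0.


Compute -2.1 * -3.8 + 2.1 * 2.4 + -2.9
= 7.98 + 5.04 + -2.9
= 10.12
Since 10.12 >= 0, the point is on the positive side.

1


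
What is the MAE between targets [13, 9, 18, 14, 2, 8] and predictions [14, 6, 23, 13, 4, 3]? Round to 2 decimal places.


Absolute errors: [1, 3, 5, 1, 2, 5]
Sum of absolute errors = 17
MAE = 17 / 6 = 2.83

2.83


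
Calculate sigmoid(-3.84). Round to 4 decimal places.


sigmoid(z) = 1 / (1 + exp(-z))
exp(-(-3.84)) = exp(3.84) = 46.5255
1 + 46.5255 = 47.5255
1 / 47.5255 = 0.0210

0.0210


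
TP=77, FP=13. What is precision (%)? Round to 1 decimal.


Precision = TP / (TP + FP) * 100
= 77 / (77 + 13)
= 77 / 90
= 0.8556
= 85.6%

85.6


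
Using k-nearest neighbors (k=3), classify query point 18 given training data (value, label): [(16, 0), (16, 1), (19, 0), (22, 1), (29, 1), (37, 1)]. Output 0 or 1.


Distances from query 18:
Point 19 (class 0): distance = 1
Point 16 (class 0): distance = 2
Point 16 (class 1): distance = 2
K=3 nearest neighbors: classes = [0, 0, 1]
Votes for class 1: 1 / 3
Majority vote => class 0

0


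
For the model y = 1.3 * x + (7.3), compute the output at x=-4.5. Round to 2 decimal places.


y = 1.3 * -4.5 + (7.3)
= -5.85 + (7.3)
= 1.45

1.45


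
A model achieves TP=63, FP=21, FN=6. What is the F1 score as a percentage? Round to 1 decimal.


Precision = TP / (TP + FP) = 63 / 84 = 0.75
Recall = TP / (TP + FN) = 63 / 69 = 0.913
F1 = 2 * P * R / (P + R)
= 2 * 0.75 * 0.913 / (0.75 + 0.913)
= 1.3696 / 1.663
= 0.8235
As percentage: 82.4%

82.4


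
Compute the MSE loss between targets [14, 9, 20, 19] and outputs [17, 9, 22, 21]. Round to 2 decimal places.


Differences: [-3, 0, -2, -2]
Squared errors: [9, 0, 4, 4]
Sum of squared errors = 17
MSE = 17 / 4 = 4.25

4.25


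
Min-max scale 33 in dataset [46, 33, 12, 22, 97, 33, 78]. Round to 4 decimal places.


Min = 12, Max = 97
Range = 97 - 12 = 85
Scaled = (x - min) / (max - min)
= (33 - 12) / 85
= 21 / 85
= 0.2471

0.2471


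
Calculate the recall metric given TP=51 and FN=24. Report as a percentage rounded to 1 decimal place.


Recall = TP / (TP + FN) * 100
= 51 / (51 + 24)
= 51 / 75
= 0.68
= 68.0%

68.0


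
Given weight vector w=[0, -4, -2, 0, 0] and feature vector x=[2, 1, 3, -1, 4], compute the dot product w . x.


Element-wise products:
0 * 2 = 0
-4 * 1 = -4
-2 * 3 = -6
0 * -1 = 0
0 * 4 = 0
Sum = 0 + -4 + -6 + 0 + 0
= -10

-10


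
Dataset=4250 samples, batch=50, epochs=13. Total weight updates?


Iterations per epoch = 4250 / 50 = 85
Total updates = iterations_per_epoch * epochs
= 85 * 13
= 1105

1105


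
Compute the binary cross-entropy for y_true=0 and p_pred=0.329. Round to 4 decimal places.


For y=0: Loss = -log(1-p)
= -log(1 - 0.329)
= -log(0.671)
= -(-0.399)
= 0.3990

0.3990


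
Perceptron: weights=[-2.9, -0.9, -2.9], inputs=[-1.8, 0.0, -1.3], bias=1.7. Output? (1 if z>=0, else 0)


z = w . x + b
= -2.9*-1.8 + -0.9*0.0 + -2.9*-1.3 + 1.7
= 5.22 + -0.0 + 3.77 + 1.7
= 8.99 + 1.7
= 10.69
Since z = 10.69 >= 0, output = 1

1


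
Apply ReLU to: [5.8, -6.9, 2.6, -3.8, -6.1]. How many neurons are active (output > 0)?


ReLU(x) = max(0, x) for each element:
ReLU(5.8) = 5.8
ReLU(-6.9) = 0
ReLU(2.6) = 2.6
ReLU(-3.8) = 0
ReLU(-6.1) = 0
Active neurons (>0): 2

2


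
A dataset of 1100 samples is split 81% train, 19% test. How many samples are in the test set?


Train samples = 1100 * 81% = 891
Test samples = 1100 - 891
= 209

209


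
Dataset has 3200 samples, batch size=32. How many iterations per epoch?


Iterations per epoch = dataset_size / batch_size
= 3200 / 32
= 100

100


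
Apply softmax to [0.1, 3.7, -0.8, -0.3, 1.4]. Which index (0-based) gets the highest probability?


Softmax is a monotonic transformation, so it preserves the argmax.
We need to find the index of the maximum logit.
Index 0: 0.1
Index 1: 3.7
Index 2: -0.8
Index 3: -0.3
Index 4: 1.4
Maximum logit = 3.7 at index 1

1


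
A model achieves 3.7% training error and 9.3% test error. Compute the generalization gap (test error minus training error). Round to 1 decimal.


Generalization gap = test_error - train_error
= 9.3 - 3.7
= 5.6%
A moderate gap.

5.6


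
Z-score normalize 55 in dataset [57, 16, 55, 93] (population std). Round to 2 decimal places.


Mean = (57 + 16 + 55 + 93) / 4 = 55.25
Variance = sum((x_i - mean)^2) / n = 742.1875
Std = sqrt(742.1875) = 27.2431
Z = (x - mean) / std
= (55 - 55.25) / 27.2431
= -0.25 / 27.2431
= -0.01

-0.01


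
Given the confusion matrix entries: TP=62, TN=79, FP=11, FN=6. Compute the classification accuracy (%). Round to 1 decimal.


Accuracy = (TP + TN) / (TP + TN + FP + FN) * 100
= (62 + 79) / (62 + 79 + 11 + 6)
= 141 / 158
= 0.8924
= 89.2%

89.2


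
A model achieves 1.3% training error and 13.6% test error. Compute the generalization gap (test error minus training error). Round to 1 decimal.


Generalization gap = test_error - train_error
= 13.6 - 1.3
= 12.3%
A large gap suggests overfitting.

12.3


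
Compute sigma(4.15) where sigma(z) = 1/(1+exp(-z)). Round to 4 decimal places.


sigmoid(z) = 1 / (1 + exp(-z))
exp(-(4.15)) = exp(-4.15) = 0.0158
1 + 0.0158 = 1.0158
1 / 1.0158 = 0.9845

0.9845


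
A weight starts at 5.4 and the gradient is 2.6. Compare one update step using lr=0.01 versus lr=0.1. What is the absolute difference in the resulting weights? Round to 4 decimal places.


With lr=0.01: w_new = 5.4 - 0.01 * 2.6 = 5.374
With lr=0.1: w_new = 5.4 - 0.1 * 2.6 = 5.14
Absolute difference = |5.374 - 5.14|
= 0.2340

0.2340


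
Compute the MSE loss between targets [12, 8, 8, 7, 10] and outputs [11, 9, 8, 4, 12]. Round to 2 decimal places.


Differences: [1, -1, 0, 3, -2]
Squared errors: [1, 1, 0, 9, 4]
Sum of squared errors = 15
MSE = 15 / 5 = 3.00

3.00


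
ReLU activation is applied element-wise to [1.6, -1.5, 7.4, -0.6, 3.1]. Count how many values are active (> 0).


ReLU(x) = max(0, x) for each element:
ReLU(1.6) = 1.6
ReLU(-1.5) = 0
ReLU(7.4) = 7.4
ReLU(-0.6) = 0
ReLU(3.1) = 3.1
Active neurons (>0): 3

3


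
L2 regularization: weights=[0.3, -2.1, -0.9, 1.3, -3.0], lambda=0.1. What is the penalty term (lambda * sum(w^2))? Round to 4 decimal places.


Squaring each weight:
0.3^2 = 0.09
(-2.1)^2 = 4.41
(-0.9)^2 = 0.81
1.3^2 = 1.69
(-3.0)^2 = 9.0
Sum of squares = 16.0
Penalty = 0.1 * 16.0 = 1.6000

1.6000


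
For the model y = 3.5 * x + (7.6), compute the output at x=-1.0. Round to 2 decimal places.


y = 3.5 * -1.0 + (7.6)
= -3.5 + (7.6)
= 4.10

4.10


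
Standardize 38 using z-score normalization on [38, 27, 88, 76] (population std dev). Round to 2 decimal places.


Mean = (38 + 27 + 88 + 76) / 4 = 57.25
Variance = sum((x_i - mean)^2) / n = 645.6875
Std = sqrt(645.6875) = 25.4104
Z = (x - mean) / std
= (38 - 57.25) / 25.4104
= -19.25 / 25.4104
= -0.76

-0.76


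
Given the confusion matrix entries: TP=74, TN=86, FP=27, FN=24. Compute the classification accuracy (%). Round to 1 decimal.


Accuracy = (TP + TN) / (TP + TN + FP + FN) * 100
= (74 + 86) / (74 + 86 + 27 + 24)
= 160 / 211
= 0.7583
= 75.8%

75.8


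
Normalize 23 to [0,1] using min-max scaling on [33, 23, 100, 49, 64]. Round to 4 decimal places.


Min = 23, Max = 100
Range = 100 - 23 = 77
Scaled = (x - min) / (max - min)
= (23 - 23) / 77
= 0 / 77
= 0.0000

0.0000


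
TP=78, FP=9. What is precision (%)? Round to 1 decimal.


Precision = TP / (TP + FP) * 100
= 78 / (78 + 9)
= 78 / 87
= 0.8966
= 89.7%

89.7


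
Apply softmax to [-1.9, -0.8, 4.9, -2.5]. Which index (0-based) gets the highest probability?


Softmax is a monotonic transformation, so it preserves the argmax.
We need to find the index of the maximum logit.
Index 0: -1.9
Index 1: -0.8
Index 2: 4.9
Index 3: -2.5
Maximum logit = 4.9 at index 2

2


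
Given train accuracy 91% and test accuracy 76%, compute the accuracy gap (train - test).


Gap = train_accuracy - test_accuracy
= 91 - 76
= 15%
This gap suggests the model is overfitting.

15


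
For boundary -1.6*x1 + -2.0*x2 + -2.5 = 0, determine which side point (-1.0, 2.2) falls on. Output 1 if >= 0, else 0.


Compute -1.6 * -1.0 + -2.0 * 2.2 + -2.5
= 1.6 + -4.4 + -2.5
= -5.3
Since -5.3 < 0, the point is on the negative side.

0


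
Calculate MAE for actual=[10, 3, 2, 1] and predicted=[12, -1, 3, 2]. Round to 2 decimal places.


Absolute errors: [2, 4, 1, 1]
Sum of absolute errors = 8
MAE = 8 / 4 = 2.00

2.00


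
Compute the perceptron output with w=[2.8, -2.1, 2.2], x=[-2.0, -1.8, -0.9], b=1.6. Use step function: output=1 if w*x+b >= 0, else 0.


z = w . x + b
= 2.8*-2.0 + -2.1*-1.8 + 2.2*-0.9 + 1.6
= -5.6 + 3.78 + -1.98 + 1.6
= -3.8 + 1.6
= -2.2
Since z = -2.2 < 0, output = 0

0


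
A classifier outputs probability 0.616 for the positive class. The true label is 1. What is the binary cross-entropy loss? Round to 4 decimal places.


For y=1: Loss = -log(p)
= -log(0.616)
= -(-0.4845)
= 0.4845

0.4845
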